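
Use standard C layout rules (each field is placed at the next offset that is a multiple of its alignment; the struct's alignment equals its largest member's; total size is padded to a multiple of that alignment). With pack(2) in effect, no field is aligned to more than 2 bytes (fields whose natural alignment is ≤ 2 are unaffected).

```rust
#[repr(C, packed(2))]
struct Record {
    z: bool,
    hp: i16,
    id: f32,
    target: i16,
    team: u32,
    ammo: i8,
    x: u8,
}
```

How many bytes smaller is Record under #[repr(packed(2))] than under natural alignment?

natural layout:
  z at 0 (size 1, align 1) → ends 1
  pad 1 to align 2 for hp
  hp at 2 (size 2, align 2) → ends 4
  id at 4 (size 4, align 4) → ends 8
  target at 8 (size 2, align 2) → ends 10
  pad 2 to align 4 for team
  team at 12 (size 4, align 4) → ends 16
  ammo at 16 (size 1, align 1) → ends 17
  x at 17 (size 1, align 1) → ends 18
  tail pad 2 to reach multiple of 4
  total 20 bytes, alignment 4
packed(2) layout:
  z at 0 (size 1, align 1) → ends 1
  pad 1 to align 2 for hp
  hp at 2 (size 2, align 2) → ends 4
  id at 4 (size 4, align 2) → ends 8
  target at 8 (size 2, align 2) → ends 10
  team at 10 (size 4, align 2) → ends 14
  ammo at 14 (size 1, align 1) → ends 15
  x at 15 (size 1, align 1) → ends 16
  total 16 bytes, alignment 2
20 − 16 = 4

4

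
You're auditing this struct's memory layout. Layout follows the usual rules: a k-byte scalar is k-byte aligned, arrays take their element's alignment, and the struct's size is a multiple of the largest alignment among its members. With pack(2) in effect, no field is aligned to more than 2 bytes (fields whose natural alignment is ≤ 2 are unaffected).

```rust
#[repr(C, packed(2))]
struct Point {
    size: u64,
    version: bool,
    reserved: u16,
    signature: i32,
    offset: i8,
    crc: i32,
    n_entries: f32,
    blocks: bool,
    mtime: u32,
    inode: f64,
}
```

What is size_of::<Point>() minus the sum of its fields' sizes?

@0: size [8B, align 2] → 8
@8: version [1B, align 1] → 9
+1 pad (align 2)
@10: reserved [2B, align 2] → 12
@12: signature [4B, align 2] → 16
@16: offset [1B, align 1] → 17
+1 pad (align 2)
@18: crc [4B, align 2] → 22
@22: n_entries [4B, align 2] → 26
@26: blocks [1B, align 1] → 27
+1 pad (align 2)
@28: mtime [4B, align 2] → 32
@32: inode [8B, align 2] → 40
size 40, align 2
data bytes 37, size 40 → padding 3

3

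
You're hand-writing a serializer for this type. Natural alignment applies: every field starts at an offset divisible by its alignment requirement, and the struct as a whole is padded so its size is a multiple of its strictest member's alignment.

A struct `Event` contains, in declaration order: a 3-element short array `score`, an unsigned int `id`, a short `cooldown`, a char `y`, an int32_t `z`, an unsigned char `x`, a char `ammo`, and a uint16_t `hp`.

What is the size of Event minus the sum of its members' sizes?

3

@0: score [6B, align 2] → 6
+2 pad (align 4)
@8: id [4B, align 4] → 12
@12: cooldown [2B, align 2] → 14
@14: y [1B, align 1] → 15
+1 pad (align 4)
@16: z [4B, align 4] → 20
@20: x [1B, align 1] → 21
@21: ammo [1B, align 1] → 22
@22: hp [2B, align 2] → 24
size 24, align 4
data bytes 21, size 24 → padding 3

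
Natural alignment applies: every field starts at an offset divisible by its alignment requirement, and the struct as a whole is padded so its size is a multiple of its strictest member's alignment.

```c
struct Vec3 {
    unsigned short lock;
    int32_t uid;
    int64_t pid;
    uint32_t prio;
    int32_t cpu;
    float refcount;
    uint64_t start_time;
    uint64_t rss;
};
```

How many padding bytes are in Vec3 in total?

lock at 0 (size 2, align 2) → ends 2
pad 2 to align 4 for uid
uid at 4 (size 4, align 4) → ends 8
pid at 8 (size 8, align 8) → ends 16
prio at 16 (size 4, align 4) → ends 20
cpu at 20 (size 4, align 4) → ends 24
refcount at 24 (size 4, align 4) → ends 28
pad 4 to align 8 for start_time
start_time at 32 (size 8, align 8) → ends 40
rss at 40 (size 8, align 8) → ends 48
total 48 bytes, alignment 8
data bytes 42, size 48 → padding 6

6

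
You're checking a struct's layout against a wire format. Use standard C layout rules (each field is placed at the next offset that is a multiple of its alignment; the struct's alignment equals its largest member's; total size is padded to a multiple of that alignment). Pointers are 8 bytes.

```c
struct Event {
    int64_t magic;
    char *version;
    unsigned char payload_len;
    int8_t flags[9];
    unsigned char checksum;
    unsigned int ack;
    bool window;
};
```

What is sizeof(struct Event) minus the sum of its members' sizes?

@0: magic [8B, align 8] → 8
@8: version [8B, align 8] → 16
@16: payload_len [1B, align 1] → 17
@17: flags [9B, align 1] → 26
@26: checksum [1B, align 1] → 27
+1 pad (align 4)
@28: ack [4B, align 4] → 32
@32: window [1B, align 1] → 33
+7 tail pad (align 8)
size 40, align 8
data bytes 32, size 40 → padding 8

8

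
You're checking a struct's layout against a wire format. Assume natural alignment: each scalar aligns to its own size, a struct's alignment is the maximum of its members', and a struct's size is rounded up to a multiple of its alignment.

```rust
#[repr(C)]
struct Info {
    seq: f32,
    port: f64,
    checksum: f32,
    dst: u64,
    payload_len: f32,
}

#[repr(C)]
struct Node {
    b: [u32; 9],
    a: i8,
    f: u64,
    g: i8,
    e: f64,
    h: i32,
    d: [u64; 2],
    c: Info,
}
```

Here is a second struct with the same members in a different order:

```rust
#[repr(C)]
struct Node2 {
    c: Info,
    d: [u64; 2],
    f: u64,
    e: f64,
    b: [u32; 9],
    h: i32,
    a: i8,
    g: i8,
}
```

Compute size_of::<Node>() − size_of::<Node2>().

Info: 0..4  seq  (4B, 4-aligned); 4..8  -- padding (4B); 8..16  port  (8B, 8-aligned); 16..20  checksum  (4B, 4-aligned); 20..24  -- padding (4B); 24..32  dst  (8B, 8-aligned); 32..36  payload_len  (4B, 4-aligned); 36..40  -- tail padding (4B); sizeof = 40, alignof = 8
0..36  b  (36B, 4-aligned)
36..37  a  (1B, 1-aligned)
37..40  -- padding (3B)
40..48  f  (8B, 8-aligned)
48..49  g  (1B, 1-aligned)
49..56  -- padding (7B)
56..64  e  (8B, 8-aligned)
64..68  h  (4B, 4-aligned)
68..72  -- padding (4B)
72..88  d  (16B, 8-aligned)
88..128  c  (40B, 8-aligned)
sizeof = 128, alignof = 8
— Node2 —
0..40  c  (40B, 8-aligned)
40..56  d  (16B, 8-aligned)
56..64  f  (8B, 8-aligned)
64..72  e  (8B, 8-aligned)
72..108  b  (36B, 4-aligned)
108..112  h  (4B, 4-aligned)
112..113  a  (1B, 1-aligned)
113..114  g  (1B, 1-aligned)
114..120  -- tail padding (6B)
sizeof = 120, alignof = 8
128 − 120 = 8

8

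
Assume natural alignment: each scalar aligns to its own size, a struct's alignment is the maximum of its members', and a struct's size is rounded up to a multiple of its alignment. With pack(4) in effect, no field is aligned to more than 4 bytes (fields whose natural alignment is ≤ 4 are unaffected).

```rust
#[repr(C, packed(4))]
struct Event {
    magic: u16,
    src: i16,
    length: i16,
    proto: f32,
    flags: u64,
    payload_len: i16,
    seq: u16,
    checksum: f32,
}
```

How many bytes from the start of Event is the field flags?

@0: magic [2B, align 2] → 2
@2: src [2B, align 2] → 4
@4: length [2B, align 2] → 6
+2 pad (align 4)
@8: proto [4B, align 4] → 12
@12: flags [8B, align 4] → 20

12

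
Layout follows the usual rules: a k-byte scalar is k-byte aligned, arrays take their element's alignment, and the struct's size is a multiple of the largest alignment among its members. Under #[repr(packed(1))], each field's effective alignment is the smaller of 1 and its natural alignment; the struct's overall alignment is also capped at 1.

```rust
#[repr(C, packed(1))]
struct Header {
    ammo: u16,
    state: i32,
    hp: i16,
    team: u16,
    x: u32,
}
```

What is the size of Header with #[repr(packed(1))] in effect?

ammo at 0 (size 2, align 1) → ends 2
state at 2 (size 4, align 1) → ends 6
hp at 6 (size 2, align 1) → ends 8
team at 8 (size 2, align 1) → ends 10
x at 10 (size 4, align 1) → ends 14
total 14 bytes, alignment 1

14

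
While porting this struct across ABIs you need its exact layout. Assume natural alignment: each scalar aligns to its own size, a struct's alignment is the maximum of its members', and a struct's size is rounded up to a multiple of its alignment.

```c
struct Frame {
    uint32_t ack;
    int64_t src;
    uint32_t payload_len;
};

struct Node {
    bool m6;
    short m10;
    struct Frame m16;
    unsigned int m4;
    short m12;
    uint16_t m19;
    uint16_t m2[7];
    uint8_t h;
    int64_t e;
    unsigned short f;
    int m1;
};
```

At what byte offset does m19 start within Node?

38

Frame: ack at 0 (size 4, align 4) → ends 4; pad 4 to align 8 for src; src at 8 (size 8, align 8) → ends 16; payload_len at 16 (size 4, align 4) → ends 20; tail pad 4 to reach multiple of 8; total 24 bytes, alignment 8
m6 at 0 (size 1, align 1) → ends 1
pad 1 to align 2 for m10
m10 at 2 (size 2, align 2) → ends 4
pad 4 to align 8 for m16
m16 at 8 (size 24, align 8) → ends 32
m4 at 32 (size 4, align 4) → ends 36
m12 at 36 (size 2, align 2) → ends 38
m19 at 38 (size 2, align 2) → ends 40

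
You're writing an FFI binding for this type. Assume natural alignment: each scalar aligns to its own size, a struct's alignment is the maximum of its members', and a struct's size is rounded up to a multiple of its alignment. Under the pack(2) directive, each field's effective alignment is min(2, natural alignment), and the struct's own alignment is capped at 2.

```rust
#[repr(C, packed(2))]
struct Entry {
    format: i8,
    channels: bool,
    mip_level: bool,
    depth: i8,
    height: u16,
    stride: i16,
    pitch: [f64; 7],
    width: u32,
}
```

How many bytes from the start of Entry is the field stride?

6

@0: format [1B, align 1] → 1
@1: channels [1B, align 1] → 2
@2: mip_level [1B, align 1] → 3
@3: depth [1B, align 1] → 4
@4: height [2B, align 2] → 6
@6: stride [2B, align 2] → 8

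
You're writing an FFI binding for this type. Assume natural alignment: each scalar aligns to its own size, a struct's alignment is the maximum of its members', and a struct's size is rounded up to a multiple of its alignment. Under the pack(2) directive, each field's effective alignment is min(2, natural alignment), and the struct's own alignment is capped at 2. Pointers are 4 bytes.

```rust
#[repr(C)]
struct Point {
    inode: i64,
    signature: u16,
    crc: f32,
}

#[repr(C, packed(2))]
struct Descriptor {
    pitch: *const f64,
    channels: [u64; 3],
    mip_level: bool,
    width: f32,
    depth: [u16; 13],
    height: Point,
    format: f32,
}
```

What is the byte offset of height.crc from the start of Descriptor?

72

Point: @0: inode [8B, align 8] → 8; @8: signature [2B, align 2] → 10; +2 pad (align 4); @12: crc [4B, align 4] → 16; size 16, align 8
@0: pitch [4B, align 2] → 4
@4: channels [24B, align 2] → 28
@28: mip_level [1B, align 1] → 29
+1 pad (align 2)
@30: width [4B, align 2] → 34
@34: depth [26B, align 2] → 60
@60: height [16B, align 2] → 76
within Point: crc at 12
60 + 12 = 72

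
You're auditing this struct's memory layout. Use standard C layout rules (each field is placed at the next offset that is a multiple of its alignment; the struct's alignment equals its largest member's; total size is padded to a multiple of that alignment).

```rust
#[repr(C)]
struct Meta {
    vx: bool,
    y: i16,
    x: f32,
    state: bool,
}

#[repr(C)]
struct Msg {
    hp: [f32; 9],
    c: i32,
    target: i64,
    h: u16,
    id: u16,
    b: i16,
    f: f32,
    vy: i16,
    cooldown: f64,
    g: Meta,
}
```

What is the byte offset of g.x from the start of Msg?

Meta: 0..1  vx  (1B, 1-aligned); 1..2  -- padding (1B); 2..4  y  (2B, 2-aligned); 4..8  x  (4B, 4-aligned); 8..9  state  (1B, 1-aligned); 9..12  -- tail padding (3B); sizeof = 12, alignof = 4
0..36  hp  (36B, 4-aligned)
36..40  c  (4B, 4-aligned)
40..48  target  (8B, 8-aligned)
48..50  h  (2B, 2-aligned)
50..52  id  (2B, 2-aligned)
52..54  b  (2B, 2-aligned)
54..56  -- padding (2B)
56..60  f  (4B, 4-aligned)
60..62  vy  (2B, 2-aligned)
62..64  -- padding (2B)
64..72  cooldown  (8B, 8-aligned)
72..84  g  (12B, 4-aligned)
within Meta: x at 4
72 + 4 = 76

76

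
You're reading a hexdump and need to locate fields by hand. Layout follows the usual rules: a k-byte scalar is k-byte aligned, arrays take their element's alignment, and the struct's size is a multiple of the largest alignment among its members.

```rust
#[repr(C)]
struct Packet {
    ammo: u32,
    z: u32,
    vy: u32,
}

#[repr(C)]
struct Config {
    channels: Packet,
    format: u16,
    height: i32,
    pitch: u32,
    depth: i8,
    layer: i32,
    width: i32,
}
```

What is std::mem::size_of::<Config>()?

36 bytes

Packet: 0..4  ammo  (4B, 4-aligned); 4..8  z  (4B, 4-aligned); 8..12  vy  (4B, 4-aligned); sizeof = 12, alignof = 4
0..12  channels  (12B, 4-aligned)
12..14  format  (2B, 2-aligned)
14..16  -- padding (2B)
16..20  height  (4B, 4-aligned)
20..24  pitch  (4B, 4-aligned)
24..25  depth  (1B, 1-aligned)
25..28  -- padding (3B)
28..32  layer  (4B, 4-aligned)
32..36  width  (4B, 4-aligned)
sizeof = 36, alignof = 4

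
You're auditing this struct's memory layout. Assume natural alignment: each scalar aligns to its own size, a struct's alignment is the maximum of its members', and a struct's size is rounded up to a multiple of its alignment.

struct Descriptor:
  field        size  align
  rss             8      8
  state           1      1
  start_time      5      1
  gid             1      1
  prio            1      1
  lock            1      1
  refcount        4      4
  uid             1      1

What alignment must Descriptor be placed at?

member alignments: rss=8, state=1, start_time=1, gid=1, prio=1, lock=1, refcount=4, uid=1
max = 8

8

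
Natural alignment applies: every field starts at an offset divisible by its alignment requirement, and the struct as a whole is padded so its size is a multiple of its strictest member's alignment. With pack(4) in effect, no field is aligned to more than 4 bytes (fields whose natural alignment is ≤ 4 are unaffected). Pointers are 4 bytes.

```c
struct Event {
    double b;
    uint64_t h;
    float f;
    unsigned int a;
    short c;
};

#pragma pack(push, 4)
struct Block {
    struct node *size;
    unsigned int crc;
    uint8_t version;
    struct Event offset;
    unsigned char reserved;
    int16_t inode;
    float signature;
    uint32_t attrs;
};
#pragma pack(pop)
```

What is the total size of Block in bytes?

Event: b at 0 (size 8, align 8) → ends 8; h at 8 (size 8, align 8) → ends 16; f at 16 (size 4, align 4) → ends 20; a at 20 (size 4, align 4) → ends 24; c at 24 (size 2, align 2) → ends 26; tail pad 6 to reach multiple of 8; total 32 bytes, alignment 8
size at 0 (size 4, align 4) → ends 4
crc at 4 (size 4, align 4) → ends 8
version at 8 (size 1, align 1) → ends 9
pad 3 to align 4 for offset
offset at 12 (size 32, align 4) → ends 44
reserved at 44 (size 1, align 1) → ends 45
pad 1 to align 2 for inode
inode at 46 (size 2, align 2) → ends 48
signature at 48 (size 4, align 4) → ends 52
attrs at 52 (size 4, align 4) → ends 56
total 56 bytes, alignment 4

56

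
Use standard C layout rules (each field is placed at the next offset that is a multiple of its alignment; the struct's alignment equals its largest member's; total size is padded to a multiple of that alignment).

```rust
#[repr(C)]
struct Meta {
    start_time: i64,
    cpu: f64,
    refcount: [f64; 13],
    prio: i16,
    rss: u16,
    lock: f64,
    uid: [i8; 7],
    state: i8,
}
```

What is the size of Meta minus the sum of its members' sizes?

4

@0: start_time [8B, align 8] → 8
@8: cpu [8B, align 8] → 16
@16: refcount [104B, align 8] → 120
@120: prio [2B, align 2] → 122
@122: rss [2B, align 2] → 124
+4 pad (align 8)
@128: lock [8B, align 8] → 136
@136: uid [7B, align 1] → 143
@143: state [1B, align 1] → 144
size 144, align 8
data bytes 140, size 144 → padding 4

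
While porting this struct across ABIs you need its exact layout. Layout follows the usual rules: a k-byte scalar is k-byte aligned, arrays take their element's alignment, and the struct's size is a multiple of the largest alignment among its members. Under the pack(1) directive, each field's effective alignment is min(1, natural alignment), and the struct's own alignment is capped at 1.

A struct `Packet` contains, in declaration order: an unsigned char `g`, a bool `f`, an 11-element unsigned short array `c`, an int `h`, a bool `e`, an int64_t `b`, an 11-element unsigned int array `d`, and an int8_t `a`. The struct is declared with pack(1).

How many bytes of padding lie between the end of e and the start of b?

0

0..1  g  (1B, 1-aligned)
1..2  f  (1B, 1-aligned)
2..24  c  (22B, 1-aligned)
24..28  h  (4B, 1-aligned)
28..29  e  (1B, 1-aligned)
29..37  b  (8B, 1-aligned)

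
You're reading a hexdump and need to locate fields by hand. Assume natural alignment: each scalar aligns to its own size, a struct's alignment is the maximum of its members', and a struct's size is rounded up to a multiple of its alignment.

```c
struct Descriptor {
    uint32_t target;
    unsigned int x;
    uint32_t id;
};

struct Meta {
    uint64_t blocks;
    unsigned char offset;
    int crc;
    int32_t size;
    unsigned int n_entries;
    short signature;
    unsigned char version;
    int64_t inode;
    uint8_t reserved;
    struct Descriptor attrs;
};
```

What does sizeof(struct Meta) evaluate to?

56 bytes

Descriptor: @0: target [4B, align 4] → 4; @4: x [4B, align 4] → 8; @8: id [4B, align 4] → 12; size 12, align 4
@0: blocks [8B, align 8] → 8
@8: offset [1B, align 1] → 9
+3 pad (align 4)
@12: crc [4B, align 4] → 16
@16: size [4B, align 4] → 20
@20: n_entries [4B, align 4] → 24
@24: signature [2B, align 2] → 26
@26: version [1B, align 1] → 27
+5 pad (align 8)
@32: inode [8B, align 8] → 40
@40: reserved [1B, align 1] → 41
+3 pad (align 4)
@44: attrs [12B, align 4] → 56
size 56, align 8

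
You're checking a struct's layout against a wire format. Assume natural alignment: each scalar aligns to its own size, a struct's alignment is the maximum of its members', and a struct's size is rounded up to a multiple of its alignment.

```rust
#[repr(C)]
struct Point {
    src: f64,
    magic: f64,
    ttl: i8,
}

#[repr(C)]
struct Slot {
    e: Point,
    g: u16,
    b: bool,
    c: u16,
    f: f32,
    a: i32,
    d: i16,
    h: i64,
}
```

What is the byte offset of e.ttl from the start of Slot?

16

Point: 0..8  src  (8B, 8-aligned); 8..16  magic  (8B, 8-aligned); 16..17  ttl  (1B, 1-aligned); 17..24  -- tail padding (7B); sizeof = 24, alignof = 8
0..24  e  (24B, 8-aligned)
within Point: ttl at 16
0 + 16 = 16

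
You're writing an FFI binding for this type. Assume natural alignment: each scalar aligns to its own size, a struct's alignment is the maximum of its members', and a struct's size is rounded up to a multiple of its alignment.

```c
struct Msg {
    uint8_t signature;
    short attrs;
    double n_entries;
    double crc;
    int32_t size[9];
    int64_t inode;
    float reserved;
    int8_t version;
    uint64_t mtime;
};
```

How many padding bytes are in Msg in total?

0..1  signature  (1B, 1-aligned)
1..2  -- padding (1B)
2..4  attrs  (2B, 2-aligned)
4..8  -- padding (4B)
8..16  n_entries  (8B, 8-aligned)
16..24  crc  (8B, 8-aligned)
24..60  size  (36B, 4-aligned)
60..64  -- padding (4B)
64..72  inode  (8B, 8-aligned)
72..76  reserved  (4B, 4-aligned)
76..77  version  (1B, 1-aligned)
77..80  -- padding (3B)
80..88  mtime  (8B, 8-aligned)
sizeof = 88, alignof = 8
data bytes 76, size 88 → padding 12

12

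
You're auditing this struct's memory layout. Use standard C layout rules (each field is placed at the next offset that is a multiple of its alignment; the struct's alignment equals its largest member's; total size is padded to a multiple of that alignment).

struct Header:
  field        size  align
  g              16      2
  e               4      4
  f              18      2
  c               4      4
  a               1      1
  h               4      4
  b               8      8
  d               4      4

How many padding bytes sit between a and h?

0..16  g  (16B, 2-aligned)
16..20  e  (4B, 4-aligned)
20..38  f  (18B, 2-aligned)
38..40  -- padding (2B)
40..44  c  (4B, 4-aligned)
44..45  a  (1B, 1-aligned)
45..48  -- padding (3B)
48..52  h  (4B, 4-aligned)

3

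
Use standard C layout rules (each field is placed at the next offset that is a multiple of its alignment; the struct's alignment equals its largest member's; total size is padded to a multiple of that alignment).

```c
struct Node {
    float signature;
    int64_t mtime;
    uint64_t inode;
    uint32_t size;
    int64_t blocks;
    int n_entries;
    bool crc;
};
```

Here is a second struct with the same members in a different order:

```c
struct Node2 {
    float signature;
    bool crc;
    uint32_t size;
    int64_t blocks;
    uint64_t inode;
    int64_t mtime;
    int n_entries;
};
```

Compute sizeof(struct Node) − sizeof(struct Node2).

0

0..4  signature  (4B, 4-aligned)
4..8  -- padding (4B)
8..16  mtime  (8B, 8-aligned)
16..24  inode  (8B, 8-aligned)
24..28  size  (4B, 4-aligned)
28..32  -- padding (4B)
32..40  blocks  (8B, 8-aligned)
40..44  n_entries  (4B, 4-aligned)
44..45  crc  (1B, 1-aligned)
45..48  -- tail padding (3B)
sizeof = 48, alignof = 8
— Node2 —
0..4  signature  (4B, 4-aligned)
4..5  crc  (1B, 1-aligned)
5..8  -- padding (3B)
8..12  size  (4B, 4-aligned)
12..16  -- padding (4B)
16..24  blocks  (8B, 8-aligned)
24..32  inode  (8B, 8-aligned)
32..40  mtime  (8B, 8-aligned)
40..44  n_entries  (4B, 4-aligned)
44..48  -- tail padding (4B)
sizeof = 48, alignof = 8
48 − 48 = 0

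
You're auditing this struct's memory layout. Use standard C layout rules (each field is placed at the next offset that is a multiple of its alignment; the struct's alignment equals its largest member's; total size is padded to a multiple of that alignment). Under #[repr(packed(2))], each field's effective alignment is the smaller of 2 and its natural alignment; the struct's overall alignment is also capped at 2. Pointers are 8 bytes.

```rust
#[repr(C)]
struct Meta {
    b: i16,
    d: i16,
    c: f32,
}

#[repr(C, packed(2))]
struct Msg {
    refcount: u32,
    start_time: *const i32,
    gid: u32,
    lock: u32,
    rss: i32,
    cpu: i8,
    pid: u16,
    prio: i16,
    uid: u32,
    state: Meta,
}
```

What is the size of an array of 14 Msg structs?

588

Meta: 0..2  b  (2B, 2-aligned); 2..4  d  (2B, 2-aligned); 4..8  c  (4B, 4-aligned); sizeof = 8, alignof = 4
0..4  refcount  (4B, 2-aligned)
4..12  start_time  (8B, 2-aligned)
12..16  gid  (4B, 2-aligned)
16..20  lock  (4B, 2-aligned)
20..24  rss  (4B, 2-aligned)
24..25  cpu  (1B, 1-aligned)
25..26  -- padding (1B)
26..28  pid  (2B, 2-aligned)
28..30  prio  (2B, 2-aligned)
30..34  uid  (4B, 2-aligned)
34..42  state  (8B, 2-aligned)
sizeof = 42, alignof = 2
array of 14: 14 × 42 = 588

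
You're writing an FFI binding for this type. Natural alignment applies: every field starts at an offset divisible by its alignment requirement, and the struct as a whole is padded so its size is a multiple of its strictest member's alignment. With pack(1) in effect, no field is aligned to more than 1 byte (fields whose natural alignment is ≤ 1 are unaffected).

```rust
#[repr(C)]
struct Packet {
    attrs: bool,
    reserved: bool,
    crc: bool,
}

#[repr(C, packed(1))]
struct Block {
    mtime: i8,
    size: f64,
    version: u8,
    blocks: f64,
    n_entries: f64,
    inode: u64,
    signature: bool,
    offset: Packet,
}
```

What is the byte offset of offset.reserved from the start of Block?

36

Packet: 0..1  attrs  (1B, 1-aligned); 1..2  reserved  (1B, 1-aligned); 2..3  crc  (1B, 1-aligned); sizeof = 3, alignof = 1
0..1  mtime  (1B, 1-aligned)
1..9  size  (8B, 1-aligned)
9..10  version  (1B, 1-aligned)
10..18  blocks  (8B, 1-aligned)
18..26  n_entries  (8B, 1-aligned)
26..34  inode  (8B, 1-aligned)
34..35  signature  (1B, 1-aligned)
35..38  offset  (3B, 1-aligned)
within Packet: reserved at 1
35 + 1 = 36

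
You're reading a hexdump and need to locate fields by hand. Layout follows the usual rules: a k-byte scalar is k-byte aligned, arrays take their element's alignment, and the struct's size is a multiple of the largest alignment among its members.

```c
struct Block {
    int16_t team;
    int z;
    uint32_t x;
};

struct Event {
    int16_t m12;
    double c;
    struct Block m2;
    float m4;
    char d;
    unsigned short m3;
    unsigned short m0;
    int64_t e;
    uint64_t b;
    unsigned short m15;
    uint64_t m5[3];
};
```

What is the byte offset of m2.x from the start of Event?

Block: team at 0 (size 2, align 2) → ends 2; pad 2 to align 4 for z; z at 4 (size 4, align 4) → ends 8; x at 8 (size 4, align 4) → ends 12; total 12 bytes, alignment 4
m12 at 0 (size 2, align 2) → ends 2
pad 6 to align 8 for c
c at 8 (size 8, align 8) → ends 16
m2 at 16 (size 12, align 4) → ends 28
within Block: x at 8
16 + 8 = 24

24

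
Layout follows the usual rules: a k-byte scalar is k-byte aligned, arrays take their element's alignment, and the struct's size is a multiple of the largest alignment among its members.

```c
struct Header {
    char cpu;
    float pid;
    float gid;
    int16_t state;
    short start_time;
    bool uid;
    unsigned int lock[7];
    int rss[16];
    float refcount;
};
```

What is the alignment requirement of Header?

member alignments: cpu=1, pid=4, gid=4, state=2, start_time=2, uid=1, lock=4, rss=4, refcount=4
max = 4

4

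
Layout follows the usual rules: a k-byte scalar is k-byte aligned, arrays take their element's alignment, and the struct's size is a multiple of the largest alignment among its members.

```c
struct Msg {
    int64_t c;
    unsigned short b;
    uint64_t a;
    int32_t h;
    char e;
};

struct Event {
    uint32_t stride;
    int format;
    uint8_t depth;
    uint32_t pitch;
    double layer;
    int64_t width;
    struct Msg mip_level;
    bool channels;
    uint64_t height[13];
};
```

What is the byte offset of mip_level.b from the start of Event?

Msg: 0..8  c  (8B, 8-aligned); 8..10  b  (2B, 2-aligned); 10..16  -- padding (6B); 16..24  a  (8B, 8-aligned); 24..28  h  (4B, 4-aligned); 28..29  e  (1B, 1-aligned); 29..32  -- tail padding (3B); sizeof = 32, alignof = 8
0..4  stride  (4B, 4-aligned)
4..8  format  (4B, 4-aligned)
8..9  depth  (1B, 1-aligned)
9..12  -- padding (3B)
12..16  pitch  (4B, 4-aligned)
16..24  layer  (8B, 8-aligned)
24..32  width  (8B, 8-aligned)
32..64  mip_level  (32B, 8-aligned)
within Msg: b at 8
32 + 8 = 40

40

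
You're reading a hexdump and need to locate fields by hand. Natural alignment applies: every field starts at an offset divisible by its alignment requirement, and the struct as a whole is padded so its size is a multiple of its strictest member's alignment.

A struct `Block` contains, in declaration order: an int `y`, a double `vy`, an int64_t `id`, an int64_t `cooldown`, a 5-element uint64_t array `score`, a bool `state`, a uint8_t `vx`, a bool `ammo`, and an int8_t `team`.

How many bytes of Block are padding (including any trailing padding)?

y at 0 (size 4, align 4) → ends 4
pad 4 to align 8 for vy
vy at 8 (size 8, align 8) → ends 16
id at 16 (size 8, align 8) → ends 24
cooldown at 24 (size 8, align 8) → ends 32
score at 32 (size 40, align 8) → ends 72
state at 72 (size 1, align 1) → ends 73
vx at 73 (size 1, align 1) → ends 74
ammo at 74 (size 1, align 1) → ends 75
team at 75 (size 1, align 1) → ends 76
tail pad 4 to reach multiple of 8
total 80 bytes, alignment 8
data bytes 72, size 80 → padding 8

8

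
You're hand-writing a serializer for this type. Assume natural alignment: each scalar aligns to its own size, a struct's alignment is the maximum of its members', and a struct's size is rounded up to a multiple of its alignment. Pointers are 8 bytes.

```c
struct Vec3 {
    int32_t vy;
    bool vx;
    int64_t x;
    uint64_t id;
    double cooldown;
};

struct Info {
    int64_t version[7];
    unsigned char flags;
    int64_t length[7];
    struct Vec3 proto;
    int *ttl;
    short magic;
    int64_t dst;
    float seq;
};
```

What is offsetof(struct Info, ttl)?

152

Vec3: @0: vy [4B, align 4] → 4; @4: vx [1B, align 1] → 5; +3 pad (align 8); @8: x [8B, align 8] → 16; @16: id [8B, align 8] → 24; @24: cooldown [8B, align 8] → 32; size 32, align 8
@0: version [56B, align 8] → 56
@56: flags [1B, align 1] → 57
+7 pad (align 8)
@64: length [56B, align 8] → 120
@120: proto [32B, align 8] → 152
@152: ttl [8B, align 8] → 160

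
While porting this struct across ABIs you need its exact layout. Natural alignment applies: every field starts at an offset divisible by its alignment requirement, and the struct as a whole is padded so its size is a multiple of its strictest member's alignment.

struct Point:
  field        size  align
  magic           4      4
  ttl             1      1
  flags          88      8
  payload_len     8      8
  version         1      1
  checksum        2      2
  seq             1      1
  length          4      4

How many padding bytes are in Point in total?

magic at 0 (size 4, align 4) → ends 4
ttl at 4 (size 1, align 1) → ends 5
pad 3 to align 8 for flags
flags at 8 (size 88, align 8) → ends 96
payload_len at 96 (size 8, align 8) → ends 104
version at 104 (size 1, align 1) → ends 105
pad 1 to align 2 for checksum
checksum at 106 (size 2, align 2) → ends 108
seq at 108 (size 1, align 1) → ends 109
pad 3 to align 4 for length
length at 112 (size 4, align 4) → ends 116
tail pad 4 to reach multiple of 8
total 120 bytes, alignment 8
data bytes 109, size 120 → padding 11

11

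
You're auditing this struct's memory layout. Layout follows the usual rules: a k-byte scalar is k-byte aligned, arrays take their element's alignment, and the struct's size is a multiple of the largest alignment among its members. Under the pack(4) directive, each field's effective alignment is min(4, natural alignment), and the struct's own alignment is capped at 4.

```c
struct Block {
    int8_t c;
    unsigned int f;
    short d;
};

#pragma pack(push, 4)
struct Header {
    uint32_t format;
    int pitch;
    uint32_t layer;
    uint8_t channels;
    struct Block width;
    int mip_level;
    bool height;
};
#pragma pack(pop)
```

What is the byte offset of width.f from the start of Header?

20

Block: @0: c [1B, align 1] → 1; +3 pad (align 4); @4: f [4B, align 4] → 8; @8: d [2B, align 2] → 10; +2 tail pad (align 4); size 12, align 4
@0: format [4B, align 4] → 4
@4: pitch [4B, align 4] → 8
@8: layer [4B, align 4] → 12
@12: channels [1B, align 1] → 13
+3 pad (align 4)
@16: width [12B, align 4] → 28
within Block: f at 4
16 + 4 = 20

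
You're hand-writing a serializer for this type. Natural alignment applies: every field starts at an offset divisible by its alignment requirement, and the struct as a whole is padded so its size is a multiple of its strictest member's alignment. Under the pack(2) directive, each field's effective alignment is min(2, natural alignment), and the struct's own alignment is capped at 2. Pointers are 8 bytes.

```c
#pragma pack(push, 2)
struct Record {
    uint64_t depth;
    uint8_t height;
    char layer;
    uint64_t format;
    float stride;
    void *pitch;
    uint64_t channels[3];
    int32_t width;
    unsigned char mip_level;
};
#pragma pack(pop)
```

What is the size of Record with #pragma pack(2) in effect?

0..8  depth  (8B, 2-aligned)
8..9  height  (1B, 1-aligned)
9..10  layer  (1B, 1-aligned)
10..18  format  (8B, 2-aligned)
18..22  stride  (4B, 2-aligned)
22..30  pitch  (8B, 2-aligned)
30..54  channels  (24B, 2-aligned)
54..58  width  (4B, 2-aligned)
58..59  mip_level  (1B, 1-aligned)
59..60  -- tail padding (1B)
sizeof = 60, alignof = 2

60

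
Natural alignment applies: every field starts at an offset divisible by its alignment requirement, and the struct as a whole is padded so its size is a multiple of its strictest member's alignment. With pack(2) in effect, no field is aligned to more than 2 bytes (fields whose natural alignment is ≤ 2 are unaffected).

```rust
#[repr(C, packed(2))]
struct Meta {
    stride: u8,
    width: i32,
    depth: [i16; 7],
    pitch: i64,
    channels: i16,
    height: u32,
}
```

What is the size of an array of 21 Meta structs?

714

0..1  stride  (1B, 1-aligned)
1..2  -- padding (1B)
2..6  width  (4B, 2-aligned)
6..20  depth  (14B, 2-aligned)
20..28  pitch  (8B, 2-aligned)
28..30  channels  (2B, 2-aligned)
30..34  height  (4B, 2-aligned)
sizeof = 34, alignof = 2
array of 21: 21 × 34 = 714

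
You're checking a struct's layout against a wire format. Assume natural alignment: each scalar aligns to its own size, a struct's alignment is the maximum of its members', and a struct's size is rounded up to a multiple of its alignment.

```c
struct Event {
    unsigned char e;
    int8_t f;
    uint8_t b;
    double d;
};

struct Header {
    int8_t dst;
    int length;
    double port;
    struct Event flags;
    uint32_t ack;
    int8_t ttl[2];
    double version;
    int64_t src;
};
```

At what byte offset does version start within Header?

Event: 0..1  e  (1B, 1-aligned); 1..2  f  (1B, 1-aligned); 2..3  b  (1B, 1-aligned); 3..8  -- padding (5B); 8..16  d  (8B, 8-aligned); sizeof = 16, alignof = 8
0..1  dst  (1B, 1-aligned)
1..4  -- padding (3B)
4..8  length  (4B, 4-aligned)
8..16  port  (8B, 8-aligned)
16..32  flags  (16B, 8-aligned)
32..36  ack  (4B, 4-aligned)
36..38  ttl  (2B, 1-aligned)
38..40  -- padding (2B)
40..48  version  (8B, 8-aligned)

40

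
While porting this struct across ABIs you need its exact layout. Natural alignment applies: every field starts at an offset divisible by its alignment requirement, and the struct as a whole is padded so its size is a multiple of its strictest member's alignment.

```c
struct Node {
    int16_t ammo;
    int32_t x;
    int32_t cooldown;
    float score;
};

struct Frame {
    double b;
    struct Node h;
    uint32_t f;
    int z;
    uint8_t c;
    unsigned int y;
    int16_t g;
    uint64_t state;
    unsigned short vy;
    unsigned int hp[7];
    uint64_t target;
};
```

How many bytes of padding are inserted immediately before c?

0

Node: ammo at 0 (size 2, align 2) → ends 2; pad 2 to align 4 for x; x at 4 (size 4, align 4) → ends 8; cooldown at 8 (size 4, align 4) → ends 12; score at 12 (size 4, align 4) → ends 16; total 16 bytes, alignment 4
b at 0 (size 8, align 8) → ends 8
h at 8 (size 16, align 4) → ends 24
f at 24 (size 4, align 4) → ends 28
z at 28 (size 4, align 4) → ends 32
c at 32 (size 1, align 1) → ends 33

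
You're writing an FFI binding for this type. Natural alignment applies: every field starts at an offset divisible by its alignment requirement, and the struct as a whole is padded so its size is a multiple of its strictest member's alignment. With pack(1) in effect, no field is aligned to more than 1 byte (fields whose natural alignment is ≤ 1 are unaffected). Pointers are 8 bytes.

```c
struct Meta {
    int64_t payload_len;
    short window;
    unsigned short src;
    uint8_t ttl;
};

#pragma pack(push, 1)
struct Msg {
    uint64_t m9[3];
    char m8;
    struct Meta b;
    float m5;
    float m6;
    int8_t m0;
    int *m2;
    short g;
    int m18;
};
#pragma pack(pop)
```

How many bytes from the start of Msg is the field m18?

Meta: payload_len at 0 (size 8, align 8) → ends 8; window at 8 (size 2, align 2) → ends 10; src at 10 (size 2, align 2) → ends 12; ttl at 12 (size 1, align 1) → ends 13; tail pad 3 to reach multiple of 8; total 16 bytes, alignment 8
m9 at 0 (size 24, align 1) → ends 24
m8 at 24 (size 1, align 1) → ends 25
b at 25 (size 16, align 1) → ends 41
m5 at 41 (size 4, align 1) → ends 45
m6 at 45 (size 4, align 1) → ends 49
m0 at 49 (size 1, align 1) → ends 50
m2 at 50 (size 8, align 1) → ends 58
g at 58 (size 2, align 1) → ends 60
m18 at 60 (size 4, align 1) → ends 64

60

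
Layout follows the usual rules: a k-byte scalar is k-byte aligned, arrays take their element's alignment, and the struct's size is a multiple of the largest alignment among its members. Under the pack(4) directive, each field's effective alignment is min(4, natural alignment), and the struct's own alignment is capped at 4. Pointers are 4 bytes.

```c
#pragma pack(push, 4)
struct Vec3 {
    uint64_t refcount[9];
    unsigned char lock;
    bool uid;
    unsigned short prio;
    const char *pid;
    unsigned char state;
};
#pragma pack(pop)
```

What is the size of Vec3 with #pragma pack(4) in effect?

@0: refcount [72B, align 4] → 72
@72: lock [1B, align 1] → 73
@73: uid [1B, align 1] → 74
@74: prio [2B, align 2] → 76
@76: pid [4B, align 4] → 80
@80: state [1B, align 1] → 81
+3 tail pad (align 4)
size 84, align 4

84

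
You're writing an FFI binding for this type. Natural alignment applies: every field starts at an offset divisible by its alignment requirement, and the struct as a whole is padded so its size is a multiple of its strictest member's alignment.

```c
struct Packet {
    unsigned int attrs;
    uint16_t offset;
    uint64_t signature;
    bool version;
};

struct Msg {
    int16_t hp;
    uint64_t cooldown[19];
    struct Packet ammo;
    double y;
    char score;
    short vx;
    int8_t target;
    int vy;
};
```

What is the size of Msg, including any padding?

208 bytes

Packet: attrs at 0 (size 4, align 4) → ends 4; offset at 4 (size 2, align 2) → ends 6; pad 2 to align 8 for signature; signature at 8 (size 8, align 8) → ends 16; version at 16 (size 1, align 1) → ends 17; tail pad 7 to reach multiple of 8; total 24 bytes, alignment 8
hp at 0 (size 2, align 2) → ends 2
pad 6 to align 8 for cooldown
cooldown at 8 (size 152, align 8) → ends 160
ammo at 160 (size 24, align 8) → ends 184
y at 184 (size 8, align 8) → ends 192
score at 192 (size 1, align 1) → ends 193
pad 1 to align 2 for vx
vx at 194 (size 2, align 2) → ends 196
target at 196 (size 1, align 1) → ends 197
pad 3 to align 4 for vy
vy at 200 (size 4, align 4) → ends 204
tail pad 4 to reach multiple of 8
total 208 bytes, alignment 8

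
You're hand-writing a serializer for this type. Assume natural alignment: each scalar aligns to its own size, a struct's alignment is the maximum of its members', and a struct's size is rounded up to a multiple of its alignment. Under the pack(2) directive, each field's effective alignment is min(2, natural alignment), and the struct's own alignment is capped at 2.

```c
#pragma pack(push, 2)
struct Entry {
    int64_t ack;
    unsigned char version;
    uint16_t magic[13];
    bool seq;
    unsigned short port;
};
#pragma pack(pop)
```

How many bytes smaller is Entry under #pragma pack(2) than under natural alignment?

natural layout:
  ack at 0 (size 8, align 8) → ends 8
  version at 8 (size 1, align 1) → ends 9
  pad 1 to align 2 for magic
  magic at 10 (size 26, align 2) → ends 36
  seq at 36 (size 1, align 1) → ends 37
  pad 1 to align 2 for port
  port at 38 (size 2, align 2) → ends 40
  total 40 bytes, alignment 8
packed(2) layout:
  ack at 0 (size 8, align 2) → ends 8
  version at 8 (size 1, align 1) → ends 9
  pad 1 to align 2 for magic
  magic at 10 (size 26, align 2) → ends 36
  seq at 36 (size 1, align 1) → ends 37
  pad 1 to align 2 for port
  port at 38 (size 2, align 2) → ends 40
  total 40 bytes, alignment 2
40 − 40 = 0

0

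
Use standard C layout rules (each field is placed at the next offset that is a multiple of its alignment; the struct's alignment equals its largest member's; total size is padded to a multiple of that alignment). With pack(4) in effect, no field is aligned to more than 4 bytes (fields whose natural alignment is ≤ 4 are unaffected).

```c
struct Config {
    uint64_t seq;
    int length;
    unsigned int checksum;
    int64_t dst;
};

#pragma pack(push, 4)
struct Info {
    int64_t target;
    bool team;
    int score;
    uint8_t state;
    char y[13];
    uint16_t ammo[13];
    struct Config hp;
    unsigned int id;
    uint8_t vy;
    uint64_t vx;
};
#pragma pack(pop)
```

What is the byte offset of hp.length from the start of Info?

Config: @0: seq [8B, align 8] → 8; @8: length [4B, align 4] → 12; @12: checksum [4B, align 4] → 16; @16: dst [8B, align 8] → 24; size 24, align 8
@0: target [8B, align 4] → 8
@8: team [1B, align 1] → 9
+3 pad (align 4)
@12: score [4B, align 4] → 16
@16: state [1B, align 1] → 17
@17: y [13B, align 1] → 30
@30: ammo [26B, align 2] → 56
@56: hp [24B, align 4] → 80
within Config: length at 8
56 + 8 = 64

64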